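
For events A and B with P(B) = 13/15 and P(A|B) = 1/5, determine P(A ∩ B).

By definition, P(A|B) = P(A ∩ B) / P(B)
So P(A ∩ B) = P(A|B) × P(B)
= 1/5 × 13/15
= 13/75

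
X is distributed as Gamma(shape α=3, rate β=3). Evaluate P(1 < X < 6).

P(1 < X < 6) = ∫_{1}^{6} f(x) dx
where f(x) = \frac{27 x^{2} e^{- 3 x}}{2}
= \frac{-362 + 17 e^{15}}{2 e^{18}}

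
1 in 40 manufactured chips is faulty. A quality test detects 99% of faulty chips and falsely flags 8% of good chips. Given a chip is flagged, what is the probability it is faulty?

Let D = the rare event, + = positive/flagged.
P(D) = 1/40
P(+|D) = 99/100
P(+|D') = 8/100 = 2/25
P(+) = P(+|D)P(D) + P(+|D')P(D')
     = \frac{99}{100} × \frac{1}{40} + \frac{2}{25} × \frac{39}{40}
     = \frac{411}{4000}
P(D|+) = P(+|D)P(D)/P(+) = \frac{33}{137}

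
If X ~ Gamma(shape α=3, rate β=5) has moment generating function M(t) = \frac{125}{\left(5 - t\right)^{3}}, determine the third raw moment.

To find E[X^3], compute M^(3)(0):
M^(1)(t) = \frac{375}{\left(5 - t\right)^{4}}
M^(2)(t) = \frac{1500}{\left(5 - t\right)^{5}}
M^(3)(t) = \frac{7500}{\left(5 - t\right)^{6}}
M^(3)(0) = \frac{12}{25}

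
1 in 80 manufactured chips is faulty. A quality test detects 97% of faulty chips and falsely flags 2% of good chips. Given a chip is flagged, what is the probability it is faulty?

Let D = the rare event, + = positive/flagged.
P(D) = 1/80
P(+|D) = 97/100
P(+|D') = 2/100 = 1/50
P(+) = P(+|D)P(D) + P(+|D')P(D')
     = \frac{97}{100} × \frac{1}{80} + \frac{1}{50} × \frac{79}{80}
     = \frac{51}{1600}
P(D|+) = P(+|D)P(D)/P(+) = \frac{97}{255}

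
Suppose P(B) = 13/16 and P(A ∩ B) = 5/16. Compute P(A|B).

P(A|B) = P(A ∩ B) / P(B)
= (5/16) / (13/16)
= 5/13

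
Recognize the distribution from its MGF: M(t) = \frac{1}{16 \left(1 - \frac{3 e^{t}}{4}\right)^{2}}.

The MGF M(t) = \frac{1}{16 \left(1 - \frac{3 e^{t}}{4}\right)^{2}} is the standard form for the NegativeBinomial distribution.
Comparing with the known MGF formula identifies: NegBin(r=2, p=1/4), X = failures before r-th success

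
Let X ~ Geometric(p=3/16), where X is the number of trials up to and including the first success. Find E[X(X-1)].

E[X(X-1)] = E[X² - X] = E[X²] - E[X]
E[X] = \frac{16}{3}
E[X²] = Var(X) + (E[X])² = \frac{208}{9} + (\frac{16}{3})² = \frac{464}{9}
E[X(X-1)] = \frac{464}{9} - \frac{16}{3} = \frac{416}{9}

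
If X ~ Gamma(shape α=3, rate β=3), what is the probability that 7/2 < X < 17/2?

P(7/2 < X < 17/2) = ∫_{7/2}^{17/2} f(x) dx
where f(x) = \frac{27 x^{2} e^{- 3 x}}{2}
= \frac{-2813 + 533 e^{15}}{8 e^{\frac{51}{2}}}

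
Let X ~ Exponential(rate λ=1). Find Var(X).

For X ~ Exponential(rate λ=1):
Var(X) = 1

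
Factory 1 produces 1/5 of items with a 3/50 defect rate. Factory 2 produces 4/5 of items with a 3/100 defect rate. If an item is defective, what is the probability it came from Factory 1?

Using Bayes' theorem:
P(F1) = 1/5, P(D|F1) = 3/50
P(F2) = 4/5, P(D|F2) = 3/100
P(D) = P(D|F1)P(F1) + P(D|F2)P(F2)
     = \frac{9}{250}
P(F1|D) = P(D|F1)P(F1) / P(D)
= \frac{1}{3}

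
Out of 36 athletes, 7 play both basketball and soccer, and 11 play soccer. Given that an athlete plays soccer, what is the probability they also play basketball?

P(A ∩ B) = 7/36
P(B) = 11/36
P(A|B) = P(A ∩ B) / P(B) = (7/36) / (11/36) = 7/11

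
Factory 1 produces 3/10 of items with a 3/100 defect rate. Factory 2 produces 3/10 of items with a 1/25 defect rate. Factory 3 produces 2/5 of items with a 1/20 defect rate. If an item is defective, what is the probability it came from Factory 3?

Using Bayes' theorem:
P(F1) = 3/10, P(D|F1) = 3/100
P(F2) = 3/10, P(D|F2) = 1/25
P(F3) = 2/5, P(D|F3) = 1/20
P(D) = P(D|F1)P(F1) + P(D|F2)P(F2) + P(D|F3)P(F3)
     = \frac{41}{1000}
P(F3|D) = P(D|F3)P(F3) / P(D)
= \frac{20}{41}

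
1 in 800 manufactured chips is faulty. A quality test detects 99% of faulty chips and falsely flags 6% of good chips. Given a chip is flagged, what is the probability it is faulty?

Let D = the rare event, + = positive/flagged.
P(D) = 1/800
P(+|D) = 99/100
P(+|D') = 6/100 = 3/50
P(+) = P(+|D)P(D) + P(+|D')P(D')
     = \frac{99}{100} × \frac{1}{800} + \frac{3}{50} × \frac{799}{800}
     = \frac{4893}{80000}
P(D|+) = P(+|D)P(D)/P(+) = \frac{33}{1631}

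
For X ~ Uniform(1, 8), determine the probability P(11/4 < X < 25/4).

P(11/4 < X < 25/4) = ∫_{11/4}^{25/4} f(x) dx
where f(x) = \frac{1}{7}
= \frac{1}{2}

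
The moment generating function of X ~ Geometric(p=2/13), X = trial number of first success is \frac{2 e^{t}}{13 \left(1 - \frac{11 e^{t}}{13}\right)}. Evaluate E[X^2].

To find E[X^2], compute M^(2)(0):
M^(1)(t) = \frac{2 e^{t}}{13 \left(1 - \frac{11 e^{t}}{13}\right)} + \frac{22 e^{2 t}}{169 \left(1 - \frac{11 e^{t}}{13}\right)^{2}}
M^(2)(t) = \frac{2 e^{t}}{13 \left(1 - \frac{11 e^{t}}{13}\right)} + \frac{66 e^{2 t}}{169 \left(1 - \frac{11 e^{t}}{13}\right)^{2}} + \frac{484 e^{3 t}}{2197 \left(1 - \frac{11 e^{t}}{13}\right)^{3}}
M^(2)(0) = 78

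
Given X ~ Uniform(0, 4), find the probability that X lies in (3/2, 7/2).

P(3/2 < X < 7/2) = ∫_{3/2}^{7/2} f(x) dx
where f(x) = \frac{1}{4}
= \frac{1}{2}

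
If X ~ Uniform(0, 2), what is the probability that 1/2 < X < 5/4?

P(1/2 < X < 5/4) = ∫_{1/2}^{5/4} f(x) dx
where f(x) = \frac{1}{2}
= \frac{3}{8}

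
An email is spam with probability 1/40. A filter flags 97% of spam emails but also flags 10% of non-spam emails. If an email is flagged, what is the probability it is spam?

Let D = the rare event, + = positive/flagged.
P(D) = 1/40
P(+|D) = 97/100
P(+|D') = 10/100 = 1/10
P(+) = P(+|D)P(D) + P(+|D')P(D')
     = \frac{97}{100} × \frac{1}{40} + \frac{1}{10} × \frac{39}{40}
     = \frac{487}{4000}
P(D|+) = P(+|D)P(D)/P(+) = \frac{97}{487}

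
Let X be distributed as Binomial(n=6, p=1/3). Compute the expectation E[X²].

Using the identity E[X²] = Var(X) + (E[X])²:
E[X] = 2
Var(X) = \frac{4}{3}
E[X²] = \frac{4}{3} + (2)²
= \frac{16}{3}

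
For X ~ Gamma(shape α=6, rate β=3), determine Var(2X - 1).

For X ~ Gamma(shape α=6, rate β=3):
Var(X) = \frac{2}{3}
Var(2X - 1) = (2)² × Var(X) = 4 × \frac{2}{3} = \frac{8}{3}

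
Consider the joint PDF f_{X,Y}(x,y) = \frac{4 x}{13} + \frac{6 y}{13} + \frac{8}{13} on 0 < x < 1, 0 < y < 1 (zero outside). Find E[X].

E[X] = ∫_0^1 ∫_0^1 x × f(x,y) dy dx
= ∫_0^1 ∫_0^1 x × (\frac{4 x}{13} + \frac{6 y}{13} + \frac{8}{13}) dy dx
= \frac{41}{78}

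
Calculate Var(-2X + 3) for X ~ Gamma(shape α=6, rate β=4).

For X ~ Gamma(shape α=6, rate β=4):
Var(X) = \frac{3}{8}
Var(-2X + 3) = (-2)² × Var(X) = 4 × \frac{3}{8} = \frac{3}{2}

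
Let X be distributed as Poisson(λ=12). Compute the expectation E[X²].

Using the identity E[X²] = Var(X) + (E[X])²:
E[X] = 12
Var(X) = 12
E[X²] = 12 + (12)²
= 156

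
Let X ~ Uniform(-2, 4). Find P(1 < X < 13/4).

P(1 < X < 13/4) = ∫_{1}^{13/4} f(x) dx
where f(x) = \frac{1}{6}
= \frac{3}{8}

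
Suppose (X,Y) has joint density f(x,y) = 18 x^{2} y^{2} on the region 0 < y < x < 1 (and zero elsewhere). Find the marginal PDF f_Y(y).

f_Y(y) = ∫_y^1 18 x^{2} y^{2} dx = 6 y^{2} \left(1 - y^{3}\right)
for 0 < y < 1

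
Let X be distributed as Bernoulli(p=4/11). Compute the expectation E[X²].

Using the identity E[X²] = Var(X) + (E[X])²:
E[X] = \frac{4}{11}
Var(X) = \frac{28}{121}
E[X²] = \frac{28}{121} + (\frac{4}{11})²
= \frac{4}{11}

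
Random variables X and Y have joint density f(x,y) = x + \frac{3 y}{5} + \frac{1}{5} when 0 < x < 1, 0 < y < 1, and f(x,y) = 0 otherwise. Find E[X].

E[X] = ∫_0^1 ∫_0^1 x × f(x,y) dy dx
= ∫_0^1 ∫_0^1 x × (x + \frac{3 y}{5} + \frac{1}{5}) dy dx
= \frac{7}{12}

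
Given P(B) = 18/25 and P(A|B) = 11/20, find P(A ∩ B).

By definition, P(A|B) = P(A ∩ B) / P(B)
So P(A ∩ B) = P(A|B) × P(B)
= 11/20 × 18/25
= 99/250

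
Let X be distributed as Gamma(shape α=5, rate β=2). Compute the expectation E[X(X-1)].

E[X(X-1)] = E[X² - X] = E[X²] - E[X]
E[X] = \frac{5}{2}
E[X²] = Var(X) + (E[X])² = \frac{5}{4} + (\frac{5}{2})² = \frac{15}{2}
E[X(X-1)] = \frac{15}{2} - \frac{5}{2} = 5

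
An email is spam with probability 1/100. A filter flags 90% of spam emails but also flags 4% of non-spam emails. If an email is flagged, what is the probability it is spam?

Let D = the rare event, + = positive/flagged.
P(D) = 1/100
P(+|D) = 90/100 = 9/10
P(+|D') = 4/100 = 1/25
P(+) = P(+|D)P(D) + P(+|D')P(D')
     = \frac{9}{10} × \frac{1}{100} + \frac{1}{25} × \frac{99}{100}
     = \frac{243}{5000}
P(D|+) = P(+|D)P(D)/P(+) = \frac{5}{27}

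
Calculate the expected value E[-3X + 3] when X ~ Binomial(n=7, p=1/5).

For X ~ Binomial(n=7, p=1/5):
E[X] = \frac{7}{5}
E[-3X + 3] = -3 × E[X] + 3 = - \frac{6}{5}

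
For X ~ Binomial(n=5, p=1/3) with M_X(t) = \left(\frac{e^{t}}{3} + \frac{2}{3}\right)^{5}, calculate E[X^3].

To find E[X^3], compute M^(3)(0):
M^(1)(t) = \frac{5 \left(\frac{e^{t}}{3} + \frac{2}{3}\right)^{4} e^{t}}{3}
M^(2)(t) = \frac{5 \left(\frac{e^{t}}{3} + \frac{2}{3}\right)^{4} e^{t}}{3} + \frac{20 \left(\frac{e^{t}}{3} + \frac{2}{3}\right)^{3} e^{2 t}}{9}
M^(3)(t) = \frac{5 \left(\frac{e^{t}}{3} + \frac{2}{3}\right)^{4} e^{t}}{3} + \frac{20 \left(\frac{e^{t}}{3} + \frac{2}{3}\right)^{3} e^{2 t}}{3} + \frac{20 \left(\frac{e^{t}}{3} + \frac{2}{3}\right)^{2} e^{3 t}}{9}
M^(3)(0) = \frac{95}{9}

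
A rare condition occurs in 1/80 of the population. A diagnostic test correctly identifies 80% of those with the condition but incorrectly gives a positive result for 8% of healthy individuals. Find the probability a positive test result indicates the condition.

Let D = the rare event, + = positive/flagged.
P(D) = 1/80
P(+|D) = 80/100 = 4/5
P(+|D') = 8/100 = 2/25
P(+) = P(+|D)P(D) + P(+|D')P(D')
     = \frac{4}{5} × \frac{1}{80} + \frac{2}{25} × \frac{79}{80}
     = \frac{89}{1000}
P(D|+) = P(+|D)P(D)/P(+) = \frac{10}{89}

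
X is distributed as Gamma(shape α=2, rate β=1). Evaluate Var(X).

For X ~ Gamma(shape α=2, rate β=1):
Var(X) = 2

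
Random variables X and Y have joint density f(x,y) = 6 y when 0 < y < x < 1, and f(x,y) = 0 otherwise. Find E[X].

f_X(x) = ∫_0^x 6 y dy = 3 x^{2}
E[X] = ∫_0^1 x × (3 x^{2}) dx = \frac{3}{4}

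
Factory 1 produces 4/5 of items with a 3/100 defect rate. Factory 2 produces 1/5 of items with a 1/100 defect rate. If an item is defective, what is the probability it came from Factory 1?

Using Bayes' theorem:
P(F1) = 4/5, P(D|F1) = 3/100
P(F2) = 1/5, P(D|F2) = 1/100
P(D) = P(D|F1)P(F1) + P(D|F2)P(F2)
     = \frac{13}{500}
P(F1|D) = P(D|F1)P(F1) / P(D)
= \frac{12}{13}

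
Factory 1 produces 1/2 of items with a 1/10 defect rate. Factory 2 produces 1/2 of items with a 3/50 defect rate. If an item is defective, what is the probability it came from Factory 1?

Using Bayes' theorem:
P(F1) = 1/2, P(D|F1) = 1/10
P(F2) = 1/2, P(D|F2) = 3/50
P(D) = P(D|F1)P(F1) + P(D|F2)P(F2)
     = \frac{2}{25}
P(F1|D) = P(D|F1)P(F1) / P(D)
= \frac{5}{8}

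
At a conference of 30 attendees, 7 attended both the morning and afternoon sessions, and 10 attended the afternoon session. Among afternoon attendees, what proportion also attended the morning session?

P(A ∩ B) = 7/30
P(B) = 10/30 = 1/3
P(A|B) = P(A ∩ B) / P(B) = (7/30) / (1/3) = 7/10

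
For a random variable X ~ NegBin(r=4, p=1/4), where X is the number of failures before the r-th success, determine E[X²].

Using the identity E[X²] = Var(X) + (E[X])²:
E[X] = 12
Var(X) = 48
E[X²] = 48 + (12)²
= 192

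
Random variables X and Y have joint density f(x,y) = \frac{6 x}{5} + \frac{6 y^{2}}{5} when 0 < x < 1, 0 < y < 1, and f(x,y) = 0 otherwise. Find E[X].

E[X] = ∫_0^1 ∫_0^1 x × f(x,y) dy dx
= ∫_0^1 ∫_0^1 x × (\frac{6 x}{5} + \frac{6 y^{2}}{5}) dy dx
= \frac{3}{5}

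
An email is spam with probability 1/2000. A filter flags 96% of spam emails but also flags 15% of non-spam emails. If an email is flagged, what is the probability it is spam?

Let D = the rare event, + = positive/flagged.
P(D) = 1/2000
P(+|D) = 96/100 = 24/25
P(+|D') = 15/100 = 3/20
P(+) = P(+|D)P(D) + P(+|D')P(D')
     = \frac{24}{25} × \frac{1}{2000} + \frac{3}{20} × \frac{1999}{2000}
     = \frac{30081}{200000}
P(D|+) = P(+|D)P(D)/P(+) = \frac{32}{10027}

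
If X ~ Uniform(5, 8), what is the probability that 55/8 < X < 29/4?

P(55/8 < X < 29/4) = ∫_{55/8}^{29/4} f(x) dx
where f(x) = \frac{1}{3}
= \frac{1}{8}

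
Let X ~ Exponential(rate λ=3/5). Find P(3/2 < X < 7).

P(3/2 < X < 7) = ∫_{3/2}^{7} f(x) dx
where f(x) = \frac{3 e^{- \frac{3 x}{5}}}{5}
= - \frac{1}{e^{\frac{21}{5}}} + e^{- \frac{9}{10}}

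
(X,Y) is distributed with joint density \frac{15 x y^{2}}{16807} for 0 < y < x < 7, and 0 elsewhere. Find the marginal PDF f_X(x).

f_X(x) = ∫_0^x \frac{15 x y^{2}}{16807} dy = \frac{5 x^{4}}{16807}
for 0 < x < 7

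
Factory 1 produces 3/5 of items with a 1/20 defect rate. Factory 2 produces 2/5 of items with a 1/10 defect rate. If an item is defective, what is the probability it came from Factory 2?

Using Bayes' theorem:
P(F1) = 3/5, P(D|F1) = 1/20
P(F2) = 2/5, P(D|F2) = 1/10
P(D) = P(D|F1)P(F1) + P(D|F2)P(F2)
     = \frac{7}{100}
P(F2|D) = P(D|F2)P(F2) / P(D)
= \frac{4}{7}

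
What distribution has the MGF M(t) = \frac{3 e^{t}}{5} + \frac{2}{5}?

The MGF M(t) = \frac{3 e^{t}}{5} + \frac{2}{5} is the standard form for the Bernoulli distribution.
Comparing with the known MGF formula identifies: Bernoulli(p=3/5)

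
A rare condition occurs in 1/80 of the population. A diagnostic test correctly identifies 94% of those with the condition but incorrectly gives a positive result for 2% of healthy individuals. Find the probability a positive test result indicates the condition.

Let D = the rare event, + = positive/flagged.
P(D) = 1/80
P(+|D) = 94/100 = 47/50
P(+|D') = 2/100 = 1/50
P(+) = P(+|D)P(D) + P(+|D')P(D')
     = \frac{47}{50} × \frac{1}{80} + \frac{1}{50} × \frac{79}{80}
     = \frac{63}{2000}
P(D|+) = P(+|D)P(D)/P(+) = \frac{47}{126}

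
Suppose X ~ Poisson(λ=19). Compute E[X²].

Using the identity E[X²] = Var(X) + (E[X])²:
E[X] = 19
Var(X) = 19
E[X²] = 19 + (19)²
= 380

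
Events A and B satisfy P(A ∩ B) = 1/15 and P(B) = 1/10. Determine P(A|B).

P(A|B) = P(A ∩ B) / P(B)
= (1/15) / (1/10)
= 2/3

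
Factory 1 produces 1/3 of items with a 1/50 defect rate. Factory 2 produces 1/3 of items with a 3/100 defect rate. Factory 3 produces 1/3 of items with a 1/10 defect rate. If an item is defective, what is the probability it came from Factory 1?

Using Bayes' theorem:
P(F1) = 1/3, P(D|F1) = 1/50
P(F2) = 1/3, P(D|F2) = 3/100
P(F3) = 1/3, P(D|F3) = 1/10
P(D) = P(D|F1)P(F1) + P(D|F2)P(F2) + P(D|F3)P(F3)
     = \frac{1}{20}
P(F1|D) = P(D|F1)P(F1) / P(D)
= \frac{2}{15}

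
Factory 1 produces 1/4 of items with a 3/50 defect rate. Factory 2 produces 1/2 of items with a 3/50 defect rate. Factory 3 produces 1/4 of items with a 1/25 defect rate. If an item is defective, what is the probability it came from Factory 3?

Using Bayes' theorem:
P(F1) = 1/4, P(D|F1) = 3/50
P(F2) = 1/2, P(D|F2) = 3/50
P(F3) = 1/4, P(D|F3) = 1/25
P(D) = P(D|F1)P(F1) + P(D|F2)P(F2) + P(D|F3)P(F3)
     = \frac{11}{200}
P(F3|D) = P(D|F3)P(F3) / P(D)
= \frac{2}{11}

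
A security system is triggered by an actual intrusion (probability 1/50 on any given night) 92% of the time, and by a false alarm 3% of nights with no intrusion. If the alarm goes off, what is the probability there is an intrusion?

Let D = the rare event, + = positive/flagged.
P(D) = 1/50
P(+|D) = 92/100 = 23/25
P(+|D') = 3/100
P(+) = P(+|D)P(D) + P(+|D')P(D')
     = \frac{23}{25} × \frac{1}{50} + \frac{3}{100} × \frac{49}{50}
     = \frac{239}{5000}
P(D|+) = P(+|D)P(D)/P(+) = \frac{92}{239}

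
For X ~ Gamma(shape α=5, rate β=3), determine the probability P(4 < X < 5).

P(4 < X < 5) = ∫_{4}^{5} f(x) dx
where f(x) = \frac{81 x^{4} e^{- 3 x}}{8}
= \frac{-22403 + 9896 e^{3}}{8 e^{15}}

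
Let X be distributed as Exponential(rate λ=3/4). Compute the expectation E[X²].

Using the identity E[X²] = Var(X) + (E[X])²:
E[X] = \frac{4}{3}
Var(X) = \frac{16}{9}
E[X²] = \frac{16}{9} + (\frac{4}{3})²
= \frac{32}{9}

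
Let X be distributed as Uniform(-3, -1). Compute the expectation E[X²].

Using the identity E[X²] = Var(X) + (E[X])²:
E[X] = -2
Var(X) = \frac{1}{3}
E[X²] = \frac{1}{3} + (-2)²
= \frac{13}{3}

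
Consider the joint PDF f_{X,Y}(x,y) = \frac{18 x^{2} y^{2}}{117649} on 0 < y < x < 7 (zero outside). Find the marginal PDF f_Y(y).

f_Y(y) = ∫_y^7 \frac{18 x^{2} y^{2}}{117649} dx = \frac{6 y^{2} \left(343 - y^{3}\right)}{117649}
for 0 < y < 7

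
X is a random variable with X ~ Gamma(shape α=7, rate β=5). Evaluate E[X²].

Using the identity E[X²] = Var(X) + (E[X])²:
E[X] = \frac{7}{5}
Var(X) = \frac{7}{25}
E[X²] = \frac{7}{25} + (\frac{7}{5})²
= \frac{56}{25}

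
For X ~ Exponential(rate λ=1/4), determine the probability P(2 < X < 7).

P(2 < X < 7) = ∫_{2}^{7} f(x) dx
where f(x) = \frac{e^{- \frac{x}{4}}}{4}
= - \frac{1}{e^{\frac{7}{4}}} + e^{- \frac{1}{2}}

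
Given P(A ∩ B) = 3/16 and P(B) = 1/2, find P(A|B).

P(A|B) = P(A ∩ B) / P(B)
= (3/16) / (1/2)
= 3/8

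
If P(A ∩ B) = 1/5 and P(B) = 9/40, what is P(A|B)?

P(A|B) = P(A ∩ B) / P(B)
= (1/5) / (9/40)
= 8/9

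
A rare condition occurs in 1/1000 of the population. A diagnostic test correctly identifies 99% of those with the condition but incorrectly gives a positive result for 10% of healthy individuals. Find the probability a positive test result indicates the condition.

Let D = the rare event, + = positive/flagged.
P(D) = 1/1000
P(+|D) = 99/100
P(+|D') = 10/100 = 1/10
P(+) = P(+|D)P(D) + P(+|D')P(D')
     = \frac{99}{100} × \frac{1}{1000} + \frac{1}{10} × \frac{999}{1000}
     = \frac{10089}{100000}
P(D|+) = P(+|D)P(D)/P(+) = \frac{11}{1121}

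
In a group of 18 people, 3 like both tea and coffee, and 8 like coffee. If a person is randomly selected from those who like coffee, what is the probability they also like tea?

P(A ∩ B) = 3/18 = 1/6
P(B) = 8/18 = 4/9
P(A|B) = P(A ∩ B) / P(B) = (1/6) / (4/9) = 3/8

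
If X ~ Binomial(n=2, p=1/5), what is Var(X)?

For X ~ Binomial(n=2, p=1/5):
Var(X) = \frac{8}{25}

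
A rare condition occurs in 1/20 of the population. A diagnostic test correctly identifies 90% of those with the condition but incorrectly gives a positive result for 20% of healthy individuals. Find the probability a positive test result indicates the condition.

Let D = the rare event, + = positive/flagged.
P(D) = 1/20
P(+|D) = 90/100 = 9/10
P(+|D') = 20/100 = 1/5
P(+) = P(+|D)P(D) + P(+|D')P(D')
     = \frac{9}{10} × \frac{1}{20} + \frac{1}{5} × \frac{19}{20}
     = \frac{47}{200}
P(D|+) = P(+|D)P(D)/P(+) = \frac{9}{47}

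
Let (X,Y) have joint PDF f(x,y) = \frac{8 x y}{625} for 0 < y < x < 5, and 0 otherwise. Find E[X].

f_X(x) = ∫_0^x \frac{8 x y}{625} dy = \frac{4 x^{3}}{625}
E[X] = ∫_0^5 x × (\frac{4 x^{3}}{625}) dx = 4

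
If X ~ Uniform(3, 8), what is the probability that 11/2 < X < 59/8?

P(11/2 < X < 59/8) = ∫_{11/2}^{59/8} f(x) dx
where f(x) = \frac{1}{5}
= \frac{3}{8}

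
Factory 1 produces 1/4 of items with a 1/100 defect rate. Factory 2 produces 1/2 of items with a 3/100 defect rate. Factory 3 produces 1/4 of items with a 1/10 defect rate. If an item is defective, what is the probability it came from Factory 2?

Using Bayes' theorem:
P(F1) = 1/4, P(D|F1) = 1/100
P(F2) = 1/2, P(D|F2) = 3/100
P(F3) = 1/4, P(D|F3) = 1/10
P(D) = P(D|F1)P(F1) + P(D|F2)P(F2) + P(D|F3)P(F3)
     = \frac{17}{400}
P(F2|D) = P(D|F2)P(F2) / P(D)
= \frac{6}{17}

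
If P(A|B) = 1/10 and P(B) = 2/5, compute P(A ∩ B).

By definition, P(A|B) = P(A ∩ B) / P(B)
So P(A ∩ B) = P(A|B) × P(B)
= 1/10 × 2/5
= 1/25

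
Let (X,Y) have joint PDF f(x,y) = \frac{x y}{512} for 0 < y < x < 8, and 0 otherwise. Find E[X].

f_X(x) = ∫_0^x \frac{x y}{512} dy = \frac{x^{3}}{1024}
E[X] = ∫_0^8 x × (\frac{x^{3}}{1024}) dx = \frac{32}{5}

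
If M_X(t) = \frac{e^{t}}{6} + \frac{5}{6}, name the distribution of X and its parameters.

The MGF M(t) = \frac{e^{t}}{6} + \frac{5}{6} is the standard form for the Bernoulli distribution.
Comparing with the known MGF formula identifies: Bernoulli(p=1/6)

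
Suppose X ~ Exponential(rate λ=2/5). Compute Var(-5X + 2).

For X ~ Exponential(rate λ=2/5):
Var(X) = \frac{25}{4}
Var(-5X + 2) = (-5)² × Var(X) = 25 × \frac{25}{4} = \frac{625}{4}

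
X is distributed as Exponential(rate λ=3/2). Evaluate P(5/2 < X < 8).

P(5/2 < X < 8) = ∫_{5/2}^{8} f(x) dx
where f(x) = \frac{3 e^{- \frac{3 x}{2}}}{2}
= - \frac{1}{e^{12}} + e^{- \frac{15}{4}}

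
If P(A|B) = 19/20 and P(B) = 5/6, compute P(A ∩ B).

By definition, P(A|B) = P(A ∩ B) / P(B)
So P(A ∩ B) = P(A|B) × P(B)
= 19/20 × 5/6
= 19/24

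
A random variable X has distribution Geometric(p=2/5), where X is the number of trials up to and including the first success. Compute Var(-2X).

For X ~ Geometric(p=2/5), where X is the number of trials up to and including the first success:
Var(X) = \frac{15}{4}
Var(-2X) = (-2)² × Var(X) = 4 × \frac{15}{4} = 15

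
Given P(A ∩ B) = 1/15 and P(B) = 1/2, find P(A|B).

P(A|B) = P(A ∩ B) / P(B)
= (1/15) / (1/2)
= 2/15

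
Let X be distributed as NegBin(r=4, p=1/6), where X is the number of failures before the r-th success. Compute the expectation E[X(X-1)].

E[X(X-1)] = E[X² - X] = E[X²] - E[X]
E[X] = 20
E[X²] = Var(X) + (E[X])² = 120 + (20)² = 520
E[X(X-1)] = 520 - 20 = 500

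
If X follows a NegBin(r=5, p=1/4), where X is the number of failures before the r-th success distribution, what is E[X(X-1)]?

E[X(X-1)] = E[X² - X] = E[X²] - E[X]
E[X] = 15
E[X²] = Var(X) + (E[X])² = 60 + (15)² = 285
E[X(X-1)] = 285 - 15 = 270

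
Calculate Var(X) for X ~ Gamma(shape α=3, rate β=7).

For X ~ Gamma(shape α=3, rate β=7):
Var(X) = \frac{3}{49}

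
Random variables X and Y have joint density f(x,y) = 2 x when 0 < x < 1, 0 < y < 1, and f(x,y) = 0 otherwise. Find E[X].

f_X(x) = ∫_0^1 2 x dy = 2 x
E[X] = ∫_0^1 x × (2 x) dx = \frac{2}{3}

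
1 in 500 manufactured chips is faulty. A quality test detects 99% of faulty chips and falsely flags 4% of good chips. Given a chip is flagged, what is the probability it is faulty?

Let D = the rare event, + = positive/flagged.
P(D) = 1/500
P(+|D) = 99/100
P(+|D') = 4/100 = 1/25
P(+) = P(+|D)P(D) + P(+|D')P(D')
     = \frac{99}{100} × \frac{1}{500} + \frac{1}{25} × \frac{499}{500}
     = \frac{419}{10000}
P(D|+) = P(+|D)P(D)/P(+) = \frac{99}{2095}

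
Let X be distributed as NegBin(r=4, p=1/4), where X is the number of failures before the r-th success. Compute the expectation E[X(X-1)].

E[X(X-1)] = E[X² - X] = E[X²] - E[X]
E[X] = 12
E[X²] = Var(X) + (E[X])² = 48 + (12)² = 192
E[X(X-1)] = 192 - 12 = 180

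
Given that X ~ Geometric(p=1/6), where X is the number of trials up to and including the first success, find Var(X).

For X ~ Geometric(p=1/6), where X is the number of trials up to and including the first success:
Var(X) = 30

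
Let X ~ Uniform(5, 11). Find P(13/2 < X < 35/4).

P(13/2 < X < 35/4) = ∫_{13/2}^{35/4} f(x) dx
where f(x) = \frac{1}{6}
= \frac{3}{8}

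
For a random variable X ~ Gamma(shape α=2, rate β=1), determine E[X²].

Using the identity E[X²] = Var(X) + (E[X])²:
E[X] = 2
Var(X) = 2
E[X²] = 2 + (2)²
= 6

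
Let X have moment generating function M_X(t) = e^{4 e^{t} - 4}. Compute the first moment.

To find E[X], compute M^(1)(0):
M^(1)(t) = 4 e^{t} e^{4 e^{t} - 4}
M^(1)(0) = 4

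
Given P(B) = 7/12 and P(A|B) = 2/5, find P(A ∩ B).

By definition, P(A|B) = P(A ∩ B) / P(B)
So P(A ∩ B) = P(A|B) × P(B)
= 2/5 × 7/12
= 7/30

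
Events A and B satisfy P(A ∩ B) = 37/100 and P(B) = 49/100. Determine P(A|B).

P(A|B) = P(A ∩ B) / P(B)
= (37/100) / (49/100)
= 37/49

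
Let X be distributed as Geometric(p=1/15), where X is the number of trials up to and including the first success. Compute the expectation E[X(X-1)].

E[X(X-1)] = E[X² - X] = E[X²] - E[X]
E[X] = 15
E[X²] = Var(X) + (E[X])² = 210 + (15)² = 435
E[X(X-1)] = 435 - 15 = 420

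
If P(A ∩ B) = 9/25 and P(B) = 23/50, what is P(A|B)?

P(A|B) = P(A ∩ B) / P(B)
= (9/25) / (23/50)
= 18/23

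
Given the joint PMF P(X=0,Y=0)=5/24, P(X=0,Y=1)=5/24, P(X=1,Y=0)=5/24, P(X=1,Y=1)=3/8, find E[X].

First find marginal of X:
P(X=0) = 5/12
P(X=1) = 7/12
E[X] = 0 × 5/12 + 1 × 7/12 = 7/12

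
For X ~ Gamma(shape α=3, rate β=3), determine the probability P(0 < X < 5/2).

P(0 < X < 5/2) = ∫_{0}^{5/2} f(x) dx
where f(x) = \frac{27 x^{2} e^{- 3 x}}{2}
= 1 - \frac{293}{8 e^{\frac{15}{2}}}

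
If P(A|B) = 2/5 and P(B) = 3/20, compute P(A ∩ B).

By definition, P(A|B) = P(A ∩ B) / P(B)
So P(A ∩ B) = P(A|B) × P(B)
= 2/5 × 3/20
= 3/50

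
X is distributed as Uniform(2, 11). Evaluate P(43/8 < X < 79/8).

P(43/8 < X < 79/8) = ∫_{43/8}^{79/8} f(x) dx
where f(x) = \frac{1}{9}
= \frac{1}{2}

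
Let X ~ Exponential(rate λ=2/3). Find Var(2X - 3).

For X ~ Exponential(rate λ=2/3):
Var(X) = \frac{9}{4}
Var(2X - 3) = (2)² × Var(X) = 4 × \frac{9}{4} = 9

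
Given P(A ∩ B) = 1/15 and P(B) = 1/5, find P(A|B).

P(A|B) = P(A ∩ B) / P(B)
= (1/15) / (1/5)
= 1/3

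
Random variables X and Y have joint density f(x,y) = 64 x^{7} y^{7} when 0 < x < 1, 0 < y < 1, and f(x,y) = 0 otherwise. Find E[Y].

E[Y] = ∫_0^1 ∫_0^1 y × f(x,y) dx dy
= \frac{8}{9}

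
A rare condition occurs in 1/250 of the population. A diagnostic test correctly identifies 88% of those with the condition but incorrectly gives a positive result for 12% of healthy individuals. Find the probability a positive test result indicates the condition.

Let D = the rare event, + = positive/flagged.
P(D) = 1/250
P(+|D) = 88/100 = 22/25
P(+|D') = 12/100 = 3/25
P(+) = P(+|D)P(D) + P(+|D')P(D')
     = \frac{22}{25} × \frac{1}{250} + \frac{3}{25} × \frac{249}{250}
     = \frac{769}{6250}
P(D|+) = P(+|D)P(D)/P(+) = \frac{22}{769}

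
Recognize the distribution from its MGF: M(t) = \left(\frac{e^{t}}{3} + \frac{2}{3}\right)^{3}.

The MGF M(t) = \left(\frac{e^{t}}{3} + \frac{2}{3}\right)^{3} is the standard form for the Binomial distribution.
Comparing with the known MGF formula identifies: Binomial(n=3, p=1/3)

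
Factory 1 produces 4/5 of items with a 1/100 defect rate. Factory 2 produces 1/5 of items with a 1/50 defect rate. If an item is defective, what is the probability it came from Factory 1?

Using Bayes' theorem:
P(F1) = 4/5, P(D|F1) = 1/100
P(F2) = 1/5, P(D|F2) = 1/50
P(D) = P(D|F1)P(F1) + P(D|F2)P(F2)
     = \frac{3}{250}
P(F1|D) = P(D|F1)P(F1) / P(D)
= \frac{2}{3}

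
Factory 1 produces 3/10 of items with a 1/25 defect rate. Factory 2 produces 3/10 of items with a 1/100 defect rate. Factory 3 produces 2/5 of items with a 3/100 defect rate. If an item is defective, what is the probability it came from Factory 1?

Using Bayes' theorem:
P(F1) = 3/10, P(D|F1) = 1/25
P(F2) = 3/10, P(D|F2) = 1/100
P(F3) = 2/5, P(D|F3) = 3/100
P(D) = P(D|F1)P(F1) + P(D|F2)P(F2) + P(D|F3)P(F3)
     = \frac{27}{1000}
P(F1|D) = P(D|F1)P(F1) / P(D)
= \frac{4}{9}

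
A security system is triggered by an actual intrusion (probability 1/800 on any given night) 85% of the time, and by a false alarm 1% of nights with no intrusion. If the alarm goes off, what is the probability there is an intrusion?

Let D = the rare event, + = positive/flagged.
P(D) = 1/800
P(+|D) = 85/100 = 17/20
P(+|D') = 1/100
P(+) = P(+|D)P(D) + P(+|D')P(D')
     = \frac{17}{20} × \frac{1}{800} + \frac{1}{100} × \frac{799}{800}
     = \frac{221}{20000}
P(D|+) = P(+|D)P(D)/P(+) = \frac{5}{52}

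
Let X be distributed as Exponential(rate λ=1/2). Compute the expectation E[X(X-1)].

E[X(X-1)] = E[X² - X] = E[X²] - E[X]
E[X] = 2
E[X²] = Var(X) + (E[X])² = 4 + (2)² = 8
E[X(X-1)] = 8 - 2 = 6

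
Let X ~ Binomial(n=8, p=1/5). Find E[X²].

Using the identity E[X²] = Var(X) + (E[X])²:
E[X] = \frac{8}{5}
Var(X) = \frac{32}{25}
E[X²] = \frac{32}{25} + (\frac{8}{5})²
= \frac{96}{25}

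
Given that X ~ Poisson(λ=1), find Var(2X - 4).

For X ~ Poisson(λ=1):
Var(X) = 1
Var(2X - 4) = (2)² × Var(X) = 4 × 1 = 4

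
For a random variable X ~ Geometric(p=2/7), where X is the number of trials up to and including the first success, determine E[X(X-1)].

E[X(X-1)] = E[X² - X] = E[X²] - E[X]
E[X] = \frac{7}{2}
E[X²] = Var(X) + (E[X])² = \frac{35}{4} + (\frac{7}{2})² = 21
E[X(X-1)] = 21 - \frac{7}{2} = \frac{35}{2}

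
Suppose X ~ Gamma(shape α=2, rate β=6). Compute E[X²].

Using the identity E[X²] = Var(X) + (E[X])²:
E[X] = \frac{1}{3}
Var(X) = \frac{1}{18}
E[X²] = \frac{1}{18} + (\frac{1}{3})²
= \frac{1}{6}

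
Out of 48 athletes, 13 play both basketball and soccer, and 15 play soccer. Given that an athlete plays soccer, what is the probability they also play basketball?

P(A ∩ B) = 13/48
P(B) = 15/48 = 5/16
P(A|B) = P(A ∩ B) / P(B) = (13/48) / (5/16) = 13/15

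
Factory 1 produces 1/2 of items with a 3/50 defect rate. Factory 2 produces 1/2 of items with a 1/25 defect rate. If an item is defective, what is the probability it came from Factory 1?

Using Bayes' theorem:
P(F1) = 1/2, P(D|F1) = 3/50
P(F2) = 1/2, P(D|F2) = 1/25
P(D) = P(D|F1)P(F1) + P(D|F2)P(F2)
     = \frac{1}{20}
P(F1|D) = P(D|F1)P(F1) / P(D)
= \frac{3}{5}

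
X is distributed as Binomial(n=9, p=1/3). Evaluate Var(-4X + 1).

For X ~ Binomial(n=9, p=1/3):
Var(X) = 2
Var(-4X + 1) = (-4)² × Var(X) = 16 × 2 = 32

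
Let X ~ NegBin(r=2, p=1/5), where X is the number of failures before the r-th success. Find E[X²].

Using the identity E[X²] = Var(X) + (E[X])²:
E[X] = 8
Var(X) = 40
E[X²] = 40 + (8)²
= 104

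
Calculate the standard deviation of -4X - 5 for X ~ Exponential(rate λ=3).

For X ~ Exponential(rate λ=3):
Var(X) = \frac{1}{9}
SD(X) = √(Var(X)) = √(\frac{1}{9}) = \frac{1}{3}
SD(-4X - 5) = |-4| × SD(X) = 4 × \frac{1}{3} = \frac{4}{3}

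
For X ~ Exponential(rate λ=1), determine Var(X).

For X ~ Exponential(rate λ=1):
Var(X) = 1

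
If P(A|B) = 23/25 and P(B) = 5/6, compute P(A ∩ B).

By definition, P(A|B) = P(A ∩ B) / P(B)
So P(A ∩ B) = P(A|B) × P(B)
= 23/25 × 5/6
= 23/30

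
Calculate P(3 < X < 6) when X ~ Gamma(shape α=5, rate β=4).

P(3 < X < 6) = ∫_{3}^{6} f(x) dx
where f(x) = \frac{128 x^{4} e^{- 4 x}}{3}
= \frac{-16441 + 1237 e^{12}}{e^{24}}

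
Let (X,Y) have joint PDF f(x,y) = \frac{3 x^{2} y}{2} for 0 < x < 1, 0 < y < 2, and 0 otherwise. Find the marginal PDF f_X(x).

f_X(x) = ∫_0^2 f(x,y) dy
= ∫_0^2 \frac{3 x^{2} y}{2} dy
= 3 x^{2} for 0 < x < 1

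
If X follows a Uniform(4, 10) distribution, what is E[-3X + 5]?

For X ~ Uniform(4, 10):
E[X] = 7
E[-3X + 5] = -3 × E[X] + 5 = -16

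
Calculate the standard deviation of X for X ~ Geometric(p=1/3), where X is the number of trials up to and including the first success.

For X ~ Geometric(p=1/3), where X is the number of trials up to and including the first success:
Var(X) = 6
SD(X) = √(Var(X)) = √(6) = \sqrt{6}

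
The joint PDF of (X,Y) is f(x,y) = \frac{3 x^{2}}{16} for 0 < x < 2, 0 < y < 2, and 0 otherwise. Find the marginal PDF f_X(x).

f_X(x) = ∫_0^2 f(x,y) dy
= ∫_0^2 \frac{3 x^{2}}{16} dy
= \frac{3 x^{2}}{8} for 0 < x < 2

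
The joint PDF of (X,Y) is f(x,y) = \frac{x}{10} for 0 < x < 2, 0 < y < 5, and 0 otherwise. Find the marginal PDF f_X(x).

f_X(x) = ∫_0^5 f(x,y) dy
= ∫_0^5 \frac{x}{10} dy
= \frac{x}{2} for 0 < x < 2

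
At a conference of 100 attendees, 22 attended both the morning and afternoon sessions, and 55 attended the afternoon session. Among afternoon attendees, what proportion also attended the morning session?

P(A ∩ B) = 22/100 = 11/50
P(B) = 55/100 = 11/20
P(A|B) = P(A ∩ B) / P(B) = (11/50) / (11/20) = 2/5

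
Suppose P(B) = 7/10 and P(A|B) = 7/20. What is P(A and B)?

By definition, P(A|B) = P(A ∩ B) / P(B)
So P(A ∩ B) = P(A|B) × P(B)
= 7/20 × 7/10
= 49/200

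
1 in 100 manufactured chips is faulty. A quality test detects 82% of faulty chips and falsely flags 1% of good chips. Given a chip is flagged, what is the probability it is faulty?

Let D = the rare event, + = positive/flagged.
P(D) = 1/100
P(+|D) = 82/100 = 41/50
P(+|D') = 1/100
P(+) = P(+|D)P(D) + P(+|D')P(D')
     = \frac{41}{50} × \frac{1}{100} + \frac{1}{100} × \frac{99}{100}
     = \frac{181}{10000}
P(D|+) = P(+|D)P(D)/P(+) = \frac{82}{181}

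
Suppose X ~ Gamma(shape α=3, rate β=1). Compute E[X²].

Using the identity E[X²] = Var(X) + (E[X])²:
E[X] = 3
Var(X) = 3
E[X²] = 3 + (3)²
= 12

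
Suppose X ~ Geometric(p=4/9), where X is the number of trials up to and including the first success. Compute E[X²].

Using the identity E[X²] = Var(X) + (E[X])²:
E[X] = \frac{9}{4}
Var(X) = \frac{45}{16}
E[X²] = \frac{45}{16} + (\frac{9}{4})²
= \frac{63}{8}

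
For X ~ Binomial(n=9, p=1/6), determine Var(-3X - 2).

For X ~ Binomial(n=9, p=1/6):
Var(X) = \frac{5}{4}
Var(-3X - 2) = (-3)² × Var(X) = 9 × \frac{5}{4} = \frac{45}{4}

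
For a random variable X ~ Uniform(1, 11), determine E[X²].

Using the identity E[X²] = Var(X) + (E[X])²:
E[X] = 6
Var(X) = \frac{25}{3}
E[X²] = \frac{25}{3} + (6)²
= \frac{133}{3}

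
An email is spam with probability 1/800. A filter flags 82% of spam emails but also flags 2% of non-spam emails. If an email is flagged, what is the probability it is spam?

Let D = the rare event, + = positive/flagged.
P(D) = 1/800
P(+|D) = 82/100 = 41/50
P(+|D') = 2/100 = 1/50
P(+) = P(+|D)P(D) + P(+|D')P(D')
     = \frac{41}{50} × \frac{1}{800} + \frac{1}{50} × \frac{799}{800}
     = \frac{21}{1000}
P(D|+) = P(+|D)P(D)/P(+) = \frac{41}{840}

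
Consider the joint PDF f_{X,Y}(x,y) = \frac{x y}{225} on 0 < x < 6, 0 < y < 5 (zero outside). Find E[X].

f_X(x) = ∫_0^5 \frac{x y}{225} dy = \frac{x}{18}
E[X] = ∫_0^6 x × (\frac{x}{18}) dx = 4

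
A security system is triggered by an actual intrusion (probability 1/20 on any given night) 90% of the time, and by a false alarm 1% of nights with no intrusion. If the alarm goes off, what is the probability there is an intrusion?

Let D = the rare event, + = positive/flagged.
P(D) = 1/20
P(+|D) = 90/100 = 9/10
P(+|D') = 1/100
P(+) = P(+|D)P(D) + P(+|D')P(D')
     = \frac{9}{10} × \frac{1}{20} + \frac{1}{100} × \frac{19}{20}
     = \frac{109}{2000}
P(D|+) = P(+|D)P(D)/P(+) = \frac{90}{109}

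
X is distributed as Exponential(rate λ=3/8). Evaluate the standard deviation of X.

For X ~ Exponential(rate λ=3/8):
Var(X) = \frac{64}{9}
SD(X) = √(Var(X)) = √(\frac{64}{9}) = \frac{8}{3}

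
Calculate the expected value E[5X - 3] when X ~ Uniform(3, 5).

For X ~ Uniform(3, 5):
E[X] = 4
E[5X - 3] = 5 × E[X] - 3 = 17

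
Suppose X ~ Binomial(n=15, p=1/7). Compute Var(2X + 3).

For X ~ Binomial(n=15, p=1/7):
Var(X) = \frac{90}{49}
Var(2X + 3) = (2)² × Var(X) = 4 × \frac{90}{49} = \frac{360}{49}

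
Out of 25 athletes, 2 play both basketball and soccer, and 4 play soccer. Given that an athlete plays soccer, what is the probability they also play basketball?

P(A ∩ B) = 2/25
P(B) = 4/25
P(A|B) = P(A ∩ B) / P(B) = (2/25) / (4/25) = 1/2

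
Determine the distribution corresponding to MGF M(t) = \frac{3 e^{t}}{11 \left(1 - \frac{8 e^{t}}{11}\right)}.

The MGF M(t) = \frac{3 e^{t}}{11 \left(1 - \frac{8 e^{t}}{11}\right)} is the standard form for the Geometric distribution.
Comparing with the known MGF formula identifies: Geometric(p=3/11), X = trial number of first success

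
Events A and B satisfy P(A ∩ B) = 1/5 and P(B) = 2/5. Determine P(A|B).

P(A|B) = P(A ∩ B) / P(B)
= (1/5) / (2/5)
= 1/2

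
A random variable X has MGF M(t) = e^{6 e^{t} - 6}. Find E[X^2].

To find E[X^2], compute M^(2)(0):
M^(1)(t) = 6 e^{t} e^{6 e^{t} - 6}
M^(2)(t) = 36 e^{2 t} e^{6 e^{t} - 6} + 6 e^{t} e^{6 e^{t} - 6}
M^(2)(0) = 42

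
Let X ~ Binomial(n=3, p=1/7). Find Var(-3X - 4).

For X ~ Binomial(n=3, p=1/7):
Var(X) = \frac{18}{49}
Var(-3X - 4) = (-3)² × Var(X) = 9 × \frac{18}{49} = \frac{162}{49}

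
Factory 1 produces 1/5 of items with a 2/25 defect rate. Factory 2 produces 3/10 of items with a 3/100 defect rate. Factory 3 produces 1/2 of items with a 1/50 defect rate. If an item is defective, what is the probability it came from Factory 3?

Using Bayes' theorem:
P(F1) = 1/5, P(D|F1) = 2/25
P(F2) = 3/10, P(D|F2) = 3/100
P(F3) = 1/2, P(D|F3) = 1/50
P(D) = P(D|F1)P(F1) + P(D|F2)P(F2) + P(D|F3)P(F3)
     = \frac{7}{200}
P(F3|D) = P(D|F3)P(F3) / P(D)
= \frac{2}{7}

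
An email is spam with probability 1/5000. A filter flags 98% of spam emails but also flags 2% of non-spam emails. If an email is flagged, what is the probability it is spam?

Let D = the rare event, + = positive/flagged.
P(D) = 1/5000
P(+|D) = 98/100 = 49/50
P(+|D') = 2/100 = 1/50
P(+) = P(+|D)P(D) + P(+|D')P(D')
     = \frac{49}{50} × \frac{1}{5000} + \frac{1}{50} × \frac{4999}{5000}
     = \frac{631}{31250}
P(D|+) = P(+|D)P(D)/P(+) = \frac{49}{5048}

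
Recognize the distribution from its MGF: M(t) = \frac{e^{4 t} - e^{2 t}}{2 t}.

The MGF M(t) = \frac{e^{4 t} - e^{2 t}}{2 t} is the standard form for the Uniform distribution.
Comparing with the known MGF formula identifies: Uniform(2, 4)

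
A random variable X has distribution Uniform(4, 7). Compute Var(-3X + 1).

For X ~ Uniform(4, 7):
Var(X) = \frac{3}{4}
Var(-3X + 1) = (-3)² × Var(X) = 9 × \frac{3}{4} = \frac{27}{4}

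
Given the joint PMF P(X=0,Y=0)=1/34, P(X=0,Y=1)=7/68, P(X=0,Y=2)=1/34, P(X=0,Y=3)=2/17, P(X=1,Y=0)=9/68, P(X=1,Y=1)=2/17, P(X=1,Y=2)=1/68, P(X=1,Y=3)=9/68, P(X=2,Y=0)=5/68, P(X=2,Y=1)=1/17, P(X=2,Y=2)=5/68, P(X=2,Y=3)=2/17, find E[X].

First find marginal of X:
P(X=0) = 19/68
P(X=1) = 27/68
P(X=2) = 11/34
E[X] = 0 × 19/68 + 1 × 27/68 + 2 × 11/34 = 71/68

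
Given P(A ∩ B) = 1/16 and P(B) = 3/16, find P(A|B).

P(A|B) = P(A ∩ B) / P(B)
= (1/16) / (3/16)
= 1/3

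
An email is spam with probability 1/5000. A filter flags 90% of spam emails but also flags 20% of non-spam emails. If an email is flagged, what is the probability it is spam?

Let D = the rare event, + = positive/flagged.
P(D) = 1/5000
P(+|D) = 90/100 = 9/10
P(+|D') = 20/100 = 1/5
P(+) = P(+|D)P(D) + P(+|D')P(D')
     = \frac{9}{10} × \frac{1}{5000} + \frac{1}{5} × \frac{4999}{5000}
     = \frac{10007}{50000}
P(D|+) = P(+|D)P(D)/P(+) = \frac{9}{10007}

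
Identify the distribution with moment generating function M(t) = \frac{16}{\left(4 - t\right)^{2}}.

The MGF M(t) = \frac{16}{\left(4 - t\right)^{2}} is the standard form for the Gamma distribution.
Comparing with the known MGF formula identifies: Gamma(shape α=2, rate β=4)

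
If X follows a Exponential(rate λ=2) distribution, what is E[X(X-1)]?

E[X(X-1)] = E[X² - X] = E[X²] - E[X]
E[X] = \frac{1}{2}
E[X²] = Var(X) + (E[X])² = \frac{1}{4} + (\frac{1}{2})² = \frac{1}{2}
E[X(X-1)] = \frac{1}{2} - \frac{1}{2} = 0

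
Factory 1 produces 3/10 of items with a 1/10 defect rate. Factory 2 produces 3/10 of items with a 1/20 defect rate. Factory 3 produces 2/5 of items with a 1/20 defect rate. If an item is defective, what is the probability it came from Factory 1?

Using Bayes' theorem:
P(F1) = 3/10, P(D|F1) = 1/10
P(F2) = 3/10, P(D|F2) = 1/20
P(F3) = 2/5, P(D|F3) = 1/20
P(D) = P(D|F1)P(F1) + P(D|F2)P(F2) + P(D|F3)P(F3)
     = \frac{13}{200}
P(F1|D) = P(D|F1)P(F1) / P(D)
= \frac{6}{13}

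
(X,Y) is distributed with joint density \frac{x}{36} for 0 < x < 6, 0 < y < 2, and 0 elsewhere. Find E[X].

f_X(x) = ∫_0^2 \frac{x}{36} dy = \frac{x}{18}
E[X] = ∫_0^6 x × (\frac{x}{18}) dx = 4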